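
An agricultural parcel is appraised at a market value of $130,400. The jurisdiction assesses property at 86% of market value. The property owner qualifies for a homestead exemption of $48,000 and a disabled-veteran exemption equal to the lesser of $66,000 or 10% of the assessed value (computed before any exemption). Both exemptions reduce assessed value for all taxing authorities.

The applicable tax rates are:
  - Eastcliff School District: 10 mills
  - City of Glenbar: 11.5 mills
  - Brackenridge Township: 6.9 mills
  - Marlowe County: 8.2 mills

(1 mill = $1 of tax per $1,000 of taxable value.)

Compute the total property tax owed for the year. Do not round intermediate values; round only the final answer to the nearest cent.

Assessed value = $130,400 × 0.86 = $112,144
Disabled-veteran exemption = min($66,000, 10% × $112,144) = min($66,000, $11,214.4) = $11,214.4 (percentage binds)
Taxable value = $112,144 − $48,000 − $11,214.4 = $52,929.6
Eastcliff School District: $52,929.6 × 0.01 = $529.296
City of Glenbar: $52,929.6 × 0.0115 = $608.6904
Brackenridge Township: $52,929.6 × 0.0069 = $365.21424
Marlowe County: $52,929.6 × 0.0082 = $434.02272
Total = $1,937.22336

$1,937.22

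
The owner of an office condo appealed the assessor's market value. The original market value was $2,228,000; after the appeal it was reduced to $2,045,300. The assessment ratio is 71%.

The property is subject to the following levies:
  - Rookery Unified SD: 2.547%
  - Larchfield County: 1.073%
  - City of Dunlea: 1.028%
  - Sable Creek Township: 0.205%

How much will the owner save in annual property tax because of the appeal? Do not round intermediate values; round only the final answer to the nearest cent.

$6,295.17

Old assessed value = $2,228,000 × 0.71 = $1,581,880
New assessed value = $2,045,300 × 0.71 = $1,452,163
Combined rate = 0.02547 + 0.01073 + 0.01028 + 0.00205 = 0.04853
Old tax = $1,581,880 × 0.04853 = $76,768.6364
New tax = $1,452,163 × 0.04853 = $70,473.47039
Reduction = $76,768.6364 − $70,473.47039 = $6,295.16601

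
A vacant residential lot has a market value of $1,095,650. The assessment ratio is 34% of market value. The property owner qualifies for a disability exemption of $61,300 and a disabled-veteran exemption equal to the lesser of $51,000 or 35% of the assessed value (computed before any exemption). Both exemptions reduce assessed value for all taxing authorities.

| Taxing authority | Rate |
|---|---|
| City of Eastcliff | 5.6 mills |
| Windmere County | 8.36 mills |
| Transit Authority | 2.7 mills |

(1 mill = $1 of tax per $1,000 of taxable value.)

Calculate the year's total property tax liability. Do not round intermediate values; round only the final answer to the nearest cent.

Assessed value = $1,095,650 × 0.34 = $372,521
Disabled-veteran exemption = min($51,000, 35% × $372,521) = min($51,000, $130,382.35) = $51,000 (dollar cap binds)
Taxable value = $372,521 − $61,300 − $51,000 = $260,221
City of Eastcliff: $260,221 × 0.0056 = $1,457.2376
Windmere County: $260,221 × 0.00836 = $2,175.44756
Transit Authority: $260,221 × 0.0027 = $702.5967
Total = $4,335.28186

$4,335.28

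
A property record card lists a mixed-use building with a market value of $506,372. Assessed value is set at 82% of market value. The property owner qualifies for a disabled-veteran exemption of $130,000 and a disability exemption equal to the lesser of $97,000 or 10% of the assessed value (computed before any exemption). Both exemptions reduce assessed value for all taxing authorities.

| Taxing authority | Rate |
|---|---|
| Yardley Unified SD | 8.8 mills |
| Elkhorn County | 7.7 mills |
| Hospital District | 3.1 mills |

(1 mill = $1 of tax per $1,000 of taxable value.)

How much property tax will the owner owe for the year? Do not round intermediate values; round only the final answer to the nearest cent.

Assessed value = $506,372 × 0.82 = $415,225.04
Disability exemption = min($97,000, 10% × $415,225.04) = min($97,000, $41,522.504) = $41,522.504 (percentage binds)
Taxable value = $415,225.04 − $130,000 − $41,522.504 = $243,702.536
Yardley Unified SD: $243,702.536 × 0.0088 = $2,144.5823168
Elkhorn County: $243,702.536 × 0.0077 = $1,876.5095272
Hospital District: $243,702.536 × 0.0031 = $755.4778616
Total = $4,776.5697056

$4,776.57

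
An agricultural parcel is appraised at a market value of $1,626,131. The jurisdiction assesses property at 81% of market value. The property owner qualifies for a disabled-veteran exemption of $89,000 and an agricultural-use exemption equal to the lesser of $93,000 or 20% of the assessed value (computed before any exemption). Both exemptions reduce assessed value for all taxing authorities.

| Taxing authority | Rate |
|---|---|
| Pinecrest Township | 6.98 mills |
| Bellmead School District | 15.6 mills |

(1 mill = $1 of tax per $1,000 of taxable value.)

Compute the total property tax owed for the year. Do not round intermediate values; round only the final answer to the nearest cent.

$25,632.05

Assessed value = $1,626,131 × 0.81 = $1,317,166.11
Agricultural-use exemption = min($93,000, 20% × $1,317,166.11) = min($93,000, $263,433.222) = $93,000 (dollar cap binds)
Taxable value = $1,317,166.11 − $89,000 − $93,000 = $1,135,166.11
Pinecrest Township: $1,135,166.11 × 0.00698 = $7,923.4594478
Bellmead School District: $1,135,166.11 × 0.0156 = $17,708.591316
Total = $25,632.0507638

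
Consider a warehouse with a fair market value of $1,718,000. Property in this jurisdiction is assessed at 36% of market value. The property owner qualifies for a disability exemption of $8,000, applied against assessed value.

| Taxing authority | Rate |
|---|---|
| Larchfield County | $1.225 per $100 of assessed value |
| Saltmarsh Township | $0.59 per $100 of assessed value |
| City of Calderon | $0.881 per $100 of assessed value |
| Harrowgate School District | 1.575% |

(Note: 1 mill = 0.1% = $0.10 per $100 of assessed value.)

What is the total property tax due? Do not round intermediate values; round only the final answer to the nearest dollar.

$26,074

Assessed value = $1,718,000 × 0.36 = $618,480
Taxable value = $618,480 − $8,000 = $610,480
Larchfield County: $610,480 × 0.01225 = $7,478.38
Saltmarsh Township: $610,480 × 0.0059 = $3,601.832
City of Calderon: $610,480 × 0.00881 = $5,378.3288
Harrowgate School District: $610,480 × 0.01575 = $9,615.06
Total = $26,073.6008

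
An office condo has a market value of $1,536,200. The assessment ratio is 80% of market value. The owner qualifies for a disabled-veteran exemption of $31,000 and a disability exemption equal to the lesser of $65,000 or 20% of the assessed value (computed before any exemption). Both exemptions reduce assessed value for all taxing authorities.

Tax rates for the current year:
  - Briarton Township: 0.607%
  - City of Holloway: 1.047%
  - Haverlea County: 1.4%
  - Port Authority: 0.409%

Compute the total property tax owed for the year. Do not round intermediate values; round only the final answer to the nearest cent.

$39,234.40

Assessed value = $1,536,200 × 0.8 = $1,228,960
Disability exemption = min($65,000, 20% × $1,228,960) = min($65,000, $245,792) = $65,000 (dollar cap binds)
Taxable value = $1,228,960 − $31,000 − $65,000 = $1,132,960
Briarton Township: $1,132,960 × 0.00607 = $6,877.0672
City of Holloway: $1,132,960 × 0.01047 = $11,862.0912
Haverlea County: $1,132,960 × 0.014 = $15,861.44
Port Authority: $1,132,960 × 0.00409 = $4,633.8064
Total = $39,234.4048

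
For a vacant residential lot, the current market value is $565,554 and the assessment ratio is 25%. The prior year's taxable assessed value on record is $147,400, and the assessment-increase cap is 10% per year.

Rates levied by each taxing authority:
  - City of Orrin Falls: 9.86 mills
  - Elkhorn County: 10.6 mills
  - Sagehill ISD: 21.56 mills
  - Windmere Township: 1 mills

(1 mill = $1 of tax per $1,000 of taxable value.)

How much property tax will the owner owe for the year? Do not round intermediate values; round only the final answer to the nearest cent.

$6,082.53

Uncapped assessed value = $565,554 × 0.25 = $141,388.5
Cap limit = $147,400 × 1.1 = $162,140
Taxable assessed value = min($141,388.5, $162,140) = $141,388.5 (cap does not bind)
City of Orrin Falls: $141,388.5 × 0.00986 = $1,394.09061
Elkhorn County: $141,388.5 × 0.0106 = $1,498.7181
Sagehill ISD: $141,388.5 × 0.02156 = $3,048.33606
Windmere Township: $141,388.5 × 0.001 = $141.3885
Total = $6,082.53327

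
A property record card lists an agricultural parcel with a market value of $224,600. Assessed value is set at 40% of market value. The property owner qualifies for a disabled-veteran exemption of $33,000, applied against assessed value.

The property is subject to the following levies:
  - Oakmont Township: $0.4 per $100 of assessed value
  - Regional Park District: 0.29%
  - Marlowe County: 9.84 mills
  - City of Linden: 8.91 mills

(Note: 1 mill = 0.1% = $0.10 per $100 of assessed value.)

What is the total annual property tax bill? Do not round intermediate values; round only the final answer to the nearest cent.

Assessed value = $224,600 × 0.4 = $89,840
Taxable value = $89,840 − $33,000 = $56,840
Oakmont Township: $56,840 × 0.004 = $227.36
Regional Park District: $56,840 × 0.0029 = $164.836
Marlowe County: $56,840 × 0.00984 = $559.3056
City of Linden: $56,840 × 0.00891 = $506.4444
Total = $1,457.946

$1,457.95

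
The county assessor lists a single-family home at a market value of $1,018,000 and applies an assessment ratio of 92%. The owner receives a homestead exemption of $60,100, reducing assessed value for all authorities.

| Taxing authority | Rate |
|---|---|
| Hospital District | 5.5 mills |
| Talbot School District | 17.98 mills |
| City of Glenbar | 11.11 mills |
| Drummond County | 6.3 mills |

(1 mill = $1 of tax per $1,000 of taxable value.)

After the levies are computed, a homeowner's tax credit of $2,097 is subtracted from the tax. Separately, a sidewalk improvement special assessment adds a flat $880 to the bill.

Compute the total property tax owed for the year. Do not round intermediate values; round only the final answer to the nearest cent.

$34,621.45

Assessed value = $1,018,000 × 0.92 = $936,560
Taxable value = $936,560 − $60,100 = $876,460
Hospital District: $876,460 × 0.0055 = $4,820.53
Talbot School District: $876,460 × 0.01798 = $15,758.7508
City of Glenbar: $876,460 × 0.01111 = $9,737.4706
Drummond County: $876,460 × 0.0063 = $5,521.698
Levies subtotal = $35,838.4494
After credit = $35,838.4494 − $2,097 = $33,741.4494
Total = $33,741.4494 + $880 = $34,621.4494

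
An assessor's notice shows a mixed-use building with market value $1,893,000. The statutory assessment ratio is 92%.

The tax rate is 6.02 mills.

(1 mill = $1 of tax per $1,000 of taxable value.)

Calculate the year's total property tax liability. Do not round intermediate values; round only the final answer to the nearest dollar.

Assessed value = $1,893,000 × 0.92 = $1,741,560
Tax = $1,741,560 × 0.00602 = $10,484.1912

$10,484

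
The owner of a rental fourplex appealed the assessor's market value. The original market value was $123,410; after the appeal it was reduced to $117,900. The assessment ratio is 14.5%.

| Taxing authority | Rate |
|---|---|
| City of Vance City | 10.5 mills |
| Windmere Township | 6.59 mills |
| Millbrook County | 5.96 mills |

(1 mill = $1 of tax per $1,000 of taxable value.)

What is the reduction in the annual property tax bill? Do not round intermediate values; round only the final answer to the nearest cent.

Old assessed value = $123,410 × 0.145 = $17,894.45
New assessed value = $117,900 × 0.145 = $17,095.5
Combined rate = 0.0105 + 0.00659 + 0.00596 = 0.02305
Old tax = $17,894.45 × 0.02305 = $412.4670725
New tax = $17,095.5 × 0.02305 = $394.051275
Reduction = $412.4670725 − $394.051275 = $18.4157975

$18.42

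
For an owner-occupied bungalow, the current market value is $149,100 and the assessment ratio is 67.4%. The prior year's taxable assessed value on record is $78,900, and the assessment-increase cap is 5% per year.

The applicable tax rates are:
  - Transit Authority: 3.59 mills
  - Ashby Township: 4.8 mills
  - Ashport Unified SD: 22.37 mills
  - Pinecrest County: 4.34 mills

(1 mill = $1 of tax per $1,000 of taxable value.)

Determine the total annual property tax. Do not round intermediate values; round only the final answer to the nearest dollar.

Uncapped assessed value = $149,100 × 0.674 = $100,493.4
Cap limit = $78,900 × 1.05 = $82,845
Taxable assessed value = min($100,493.4, $82,845) = $82,845 (cap binds)
Transit Authority: $82,845 × 0.00359 = $297.41355
Ashby Township: $82,845 × 0.0048 = $397.656
Ashport Unified SD: $82,845 × 0.02237 = $1,853.24265
Pinecrest County: $82,845 × 0.00434 = $359.5473
Total = $2,907.8595

$2,908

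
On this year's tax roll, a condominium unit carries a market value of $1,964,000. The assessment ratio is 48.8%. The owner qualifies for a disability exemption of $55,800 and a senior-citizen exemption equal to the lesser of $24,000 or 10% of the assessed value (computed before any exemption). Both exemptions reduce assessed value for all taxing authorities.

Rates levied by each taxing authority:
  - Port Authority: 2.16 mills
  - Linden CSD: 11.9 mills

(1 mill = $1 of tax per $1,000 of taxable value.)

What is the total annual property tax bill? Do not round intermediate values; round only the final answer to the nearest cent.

$12,353.57

Assessed value = $1,964,000 × 0.488 = $958,432
Senior-citizen exemption = min($24,000, 10% × $958,432) = min($24,000, $95,843.2) = $24,000 (dollar cap binds)
Taxable value = $958,432 − $55,800 − $24,000 = $878,632
Port Authority: $878,632 × 0.00216 = $1,897.84512
Linden CSD: $878,632 × 0.0119 = $10,455.7208
Total = $12,353.56592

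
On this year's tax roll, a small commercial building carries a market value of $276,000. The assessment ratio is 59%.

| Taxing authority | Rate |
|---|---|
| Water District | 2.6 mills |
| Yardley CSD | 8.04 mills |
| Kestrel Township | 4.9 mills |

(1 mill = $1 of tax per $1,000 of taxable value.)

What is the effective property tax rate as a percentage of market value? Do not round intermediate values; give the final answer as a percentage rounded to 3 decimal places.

Assessed value = $276,000 × 0.59 = $162,840
Water District: $162,840 × 0.0026 = $423.384
Yardley CSD: $162,840 × 0.00804 = $1,309.2336
Kestrel Township: $162,840 × 0.0049 = $797.916
Total tax = $2,530.5336
Effective rate = $2,530.5336 ÷ $276,000 = 0.917% of market value

0.917%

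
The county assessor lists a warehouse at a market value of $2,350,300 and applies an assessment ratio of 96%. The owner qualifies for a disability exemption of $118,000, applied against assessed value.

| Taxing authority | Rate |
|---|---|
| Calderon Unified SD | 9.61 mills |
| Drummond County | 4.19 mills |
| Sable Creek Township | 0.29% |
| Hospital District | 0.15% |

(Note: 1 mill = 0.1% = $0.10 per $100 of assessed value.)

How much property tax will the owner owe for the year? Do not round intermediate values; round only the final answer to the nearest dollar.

$38,917

Assessed value = $2,350,300 × 0.96 = $2,256,288
Taxable value = $2,256,288 − $118,000 = $2,138,288
Calderon Unified SD: $2,138,288 × 0.00961 = $20,548.94768
Drummond County: $2,138,288 × 0.00419 = $8,959.42672
Sable Creek Township: $2,138,288 × 0.0029 = $6,201.0352
Hospital District: $2,138,288 × 0.0015 = $3,207.432
Total = $38,916.8416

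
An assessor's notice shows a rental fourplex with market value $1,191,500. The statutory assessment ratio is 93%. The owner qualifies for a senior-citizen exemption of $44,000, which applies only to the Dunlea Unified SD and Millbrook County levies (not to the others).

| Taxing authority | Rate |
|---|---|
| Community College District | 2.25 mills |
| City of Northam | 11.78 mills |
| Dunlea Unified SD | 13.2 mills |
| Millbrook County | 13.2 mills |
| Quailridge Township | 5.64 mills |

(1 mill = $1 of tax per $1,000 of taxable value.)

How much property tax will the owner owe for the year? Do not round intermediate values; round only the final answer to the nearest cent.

Assessed value = $1,191,500 × 0.93 = $1,108,095
Community College District: $1,108,095 × 0.00225 = $2,493.21375
City of Northam: $1,108,095 × 0.01178 = $13,053.3591
Dunlea Unified SD: ($1,108,095 − $44,000) × 0.0132 = $1,064,095 × 0.0132 = $14,046.054
Millbrook County: ($1,108,095 − $44,000) × 0.0132 = $1,064,095 × 0.0132 = $14,046.054
Quailridge Township: $1,108,095 × 0.00564 = $6,249.6558
Total = $49,888.33665

$49,888.34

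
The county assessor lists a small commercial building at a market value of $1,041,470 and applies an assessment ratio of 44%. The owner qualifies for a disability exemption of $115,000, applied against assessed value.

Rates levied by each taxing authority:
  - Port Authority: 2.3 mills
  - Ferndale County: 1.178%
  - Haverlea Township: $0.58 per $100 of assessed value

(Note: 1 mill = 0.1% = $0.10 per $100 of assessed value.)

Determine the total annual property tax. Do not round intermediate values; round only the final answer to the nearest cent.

Assessed value = $1,041,470 × 0.44 = $458,246.8
Taxable value = $458,246.8 − $115,000 = $343,246.8
Port Authority: $343,246.8 × 0.0023 = $789.46764
Ferndale County: $343,246.8 × 0.01178 = $4,043.447304
Haverlea Township: $343,246.8 × 0.0058 = $1,990.83144
Total = $6,823.746384

$6,823.75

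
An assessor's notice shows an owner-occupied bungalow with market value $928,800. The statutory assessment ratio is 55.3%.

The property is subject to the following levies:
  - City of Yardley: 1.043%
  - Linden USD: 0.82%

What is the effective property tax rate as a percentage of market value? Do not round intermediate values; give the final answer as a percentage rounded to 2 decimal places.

1.03%

Assessed value = $928,800 × 0.553 = $513,626.4
City of Yardley: $513,626.4 × 0.01043 = $5,357.123352
Linden USD: $513,626.4 × 0.0082 = $4,211.73648
Total tax = $9,568.859832
Effective rate = $9,568.859832 ÷ $928,800 = 1.03% of market value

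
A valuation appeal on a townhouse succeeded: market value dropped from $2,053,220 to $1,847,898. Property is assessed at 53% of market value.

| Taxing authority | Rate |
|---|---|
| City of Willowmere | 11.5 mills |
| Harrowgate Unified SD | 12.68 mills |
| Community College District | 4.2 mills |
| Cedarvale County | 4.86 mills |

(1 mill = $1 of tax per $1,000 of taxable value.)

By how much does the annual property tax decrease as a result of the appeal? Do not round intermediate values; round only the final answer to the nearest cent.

Old assessed value = $2,053,220 × 0.53 = $1,088,206.6
New assessed value = $1,847,898 × 0.53 = $979,385.94
Combined rate = 0.0115 + 0.01268 + 0.0042 + 0.00486 = 0.03324
Old tax = $1,088,206.6 × 0.03324 = $36,171.987384
New tax = $979,385.94 × 0.03324 = $32,554.7886456
Reduction = $36,171.987384 − $32,554.7886456 = $3,617.1987384

$3,617.20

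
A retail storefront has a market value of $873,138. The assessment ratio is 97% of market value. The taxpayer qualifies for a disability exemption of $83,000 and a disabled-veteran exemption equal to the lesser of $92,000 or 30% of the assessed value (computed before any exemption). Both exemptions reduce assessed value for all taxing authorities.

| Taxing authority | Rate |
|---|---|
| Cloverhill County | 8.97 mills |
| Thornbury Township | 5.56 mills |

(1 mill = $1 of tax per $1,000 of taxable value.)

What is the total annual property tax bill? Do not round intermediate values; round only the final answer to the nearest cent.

$9,763.34

Assessed value = $873,138 × 0.97 = $846,943.86
Disabled-veteran exemption = min($92,000, 30% × $846,943.86) = min($92,000, $254,083.158) = $92,000 (dollar cap binds)
Taxable value = $846,943.86 − $83,000 − $92,000 = $671,943.86
Cloverhill County: $671,943.86 × 0.00897 = $6,027.3364242
Thornbury Township: $671,943.86 × 0.00556 = $3,736.0078616
Total = $9,763.3442858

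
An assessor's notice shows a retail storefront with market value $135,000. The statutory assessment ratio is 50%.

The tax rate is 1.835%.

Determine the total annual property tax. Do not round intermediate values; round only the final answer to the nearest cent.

Assessed value = $135,000 × 0.5 = $67,500
Tax = $67,500 × 0.01835 = $1,238.625

$1,238.63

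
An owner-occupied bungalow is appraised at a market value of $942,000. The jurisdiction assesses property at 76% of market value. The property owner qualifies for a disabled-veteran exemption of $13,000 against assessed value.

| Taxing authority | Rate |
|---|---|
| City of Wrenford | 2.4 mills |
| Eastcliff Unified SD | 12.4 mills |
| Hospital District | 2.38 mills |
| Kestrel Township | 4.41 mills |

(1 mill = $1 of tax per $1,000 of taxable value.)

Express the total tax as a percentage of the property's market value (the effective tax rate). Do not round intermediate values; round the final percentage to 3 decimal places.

Assessed value = $942,000 × 0.76 = $715,920
Taxable value = $715,920 − $13,000 = $702,920
City of Wrenford: $702,920 × 0.0024 = $1,687.008
Eastcliff Unified SD: $702,920 × 0.0124 = $8,716.208
Hospital District: $702,920 × 0.00238 = $1,672.9496
Kestrel Township: $702,920 × 0.00441 = $3,099.8772
Total tax = $15,176.0428
Effective rate = $15,176.0428 ÷ $942,000 = 1.611% of market value

1.611%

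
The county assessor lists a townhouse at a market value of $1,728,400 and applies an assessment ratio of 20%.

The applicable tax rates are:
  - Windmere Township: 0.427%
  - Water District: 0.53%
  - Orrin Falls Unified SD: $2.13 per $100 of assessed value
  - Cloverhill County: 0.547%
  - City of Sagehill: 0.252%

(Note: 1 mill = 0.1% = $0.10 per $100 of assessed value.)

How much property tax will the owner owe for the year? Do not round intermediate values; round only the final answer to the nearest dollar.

Assessed value = $1,728,400 × 0.2 = $345,680
Windmere Township: $345,680 × 0.00427 = $1,476.0536
Water District: $345,680 × 0.0053 = $1,832.104
Orrin Falls Unified SD: $345,680 × 0.0213 = $7,362.984
Cloverhill County: $345,680 × 0.00547 = $1,890.8696
City of Sagehill: $345,680 × 0.00252 = $871.1136
Total = $13,433.1248

$13,433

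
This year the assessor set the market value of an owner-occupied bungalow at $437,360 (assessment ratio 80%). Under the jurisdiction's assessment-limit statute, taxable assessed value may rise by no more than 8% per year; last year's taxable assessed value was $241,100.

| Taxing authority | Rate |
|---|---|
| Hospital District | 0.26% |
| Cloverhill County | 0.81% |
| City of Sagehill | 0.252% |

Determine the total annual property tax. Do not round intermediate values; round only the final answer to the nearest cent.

Uncapped assessed value = $437,360 × 0.8 = $349,888
Cap limit = $241,100 × 1.08 = $260,388
Taxable assessed value = min($349,888, $260,388) = $260,388 (cap binds)
Hospital District: $260,388 × 0.0026 = $677.0088
Cloverhill County: $260,388 × 0.0081 = $2,109.1428
City of Sagehill: $260,388 × 0.00252 = $656.17776
Total = $3,442.32936

$3,442.33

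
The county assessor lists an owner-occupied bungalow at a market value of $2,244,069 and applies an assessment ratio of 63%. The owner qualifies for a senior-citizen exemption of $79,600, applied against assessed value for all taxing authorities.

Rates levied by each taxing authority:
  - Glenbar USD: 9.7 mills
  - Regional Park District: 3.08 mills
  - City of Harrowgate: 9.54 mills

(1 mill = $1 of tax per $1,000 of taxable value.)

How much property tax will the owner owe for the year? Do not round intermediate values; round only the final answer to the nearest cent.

$29,778.53

Assessed value = $2,244,069 × 0.63 = $1,413,763.47
Taxable value = $1,413,763.47 − $79,600 = $1,334,163.47
Glenbar USD: $1,334,163.47 × 0.0097 = $12,941.385659
Regional Park District: $1,334,163.47 × 0.00308 = $4,109.2234876
City of Harrowgate: $1,334,163.47 × 0.00954 = $12,727.9195038
Total = $12,941.385659 + $4,109.2234876 + $12,727.9195038 = $29,778.5286504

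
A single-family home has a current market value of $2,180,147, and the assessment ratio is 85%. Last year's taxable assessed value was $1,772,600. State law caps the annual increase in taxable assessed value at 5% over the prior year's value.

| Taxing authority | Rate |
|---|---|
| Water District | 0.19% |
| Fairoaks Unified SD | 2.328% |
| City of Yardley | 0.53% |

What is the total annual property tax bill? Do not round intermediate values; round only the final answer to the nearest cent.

Uncapped assessed value = $2,180,147 × 0.85 = $1,853,124.95
Cap limit = $1,772,600 × 1.05 = $1,861,230
Taxable assessed value = min($1,853,124.95, $1,861,230) = $1,853,124.95 (cap does not bind)
Water District: $1,853,124.95 × 0.0019 = $3,520.937405
Fairoaks Unified SD: $1,853,124.95 × 0.02328 = $43,140.748836
City of Yardley: $1,853,124.95 × 0.0053 = $9,821.562235
Total = $56,483.248476

$56,483.25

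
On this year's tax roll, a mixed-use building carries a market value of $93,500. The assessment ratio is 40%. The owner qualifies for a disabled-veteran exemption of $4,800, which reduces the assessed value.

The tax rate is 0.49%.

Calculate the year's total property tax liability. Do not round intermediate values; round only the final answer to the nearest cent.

$159.74

Assessed value = $93,500 × 0.4 = $37,400
Taxable value = $37,400 − $4,800 = $32,600
Tax = $32,600 × 0.0049 = $159.74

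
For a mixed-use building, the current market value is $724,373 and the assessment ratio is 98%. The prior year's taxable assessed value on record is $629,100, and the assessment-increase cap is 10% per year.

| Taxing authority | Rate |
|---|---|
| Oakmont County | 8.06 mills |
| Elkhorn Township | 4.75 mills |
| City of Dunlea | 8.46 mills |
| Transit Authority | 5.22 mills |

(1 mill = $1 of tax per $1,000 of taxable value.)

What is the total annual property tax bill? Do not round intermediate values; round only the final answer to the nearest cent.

Uncapped assessed value = $724,373 × 0.98 = $709,885.54
Cap limit = $629,100 × 1.1 = $692,010
Taxable assessed value = min($709,885.54, $692,010) = $692,010 (cap binds)
Oakmont County: $692,010 × 0.00806 = $5,577.6006
Elkhorn Township: $692,010 × 0.00475 = $3,287.0475
City of Dunlea: $692,010 × 0.00846 = $5,854.4046
Transit Authority: $692,010 × 0.00522 = $3,612.2922
Total = $18,331.3449

$18,331.34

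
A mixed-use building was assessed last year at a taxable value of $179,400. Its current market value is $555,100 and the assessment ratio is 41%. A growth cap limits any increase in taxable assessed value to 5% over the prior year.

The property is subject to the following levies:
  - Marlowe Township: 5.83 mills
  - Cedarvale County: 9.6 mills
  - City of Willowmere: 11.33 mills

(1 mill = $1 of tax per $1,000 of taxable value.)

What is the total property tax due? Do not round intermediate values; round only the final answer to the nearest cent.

Uncapped assessed value = $555,100 × 0.41 = $227,591
Cap limit = $179,400 × 1.05 = $188,370
Taxable assessed value = min($227,591, $188,370) = $188,370 (cap binds)
Marlowe Township: $188,370 × 0.00583 = $1,098.1971
Cedarvale County: $188,370 × 0.0096 = $1,808.352
City of Willowmere: $188,370 × 0.01133 = $2,134.2321
Total = $5,040.7812

$5,040.78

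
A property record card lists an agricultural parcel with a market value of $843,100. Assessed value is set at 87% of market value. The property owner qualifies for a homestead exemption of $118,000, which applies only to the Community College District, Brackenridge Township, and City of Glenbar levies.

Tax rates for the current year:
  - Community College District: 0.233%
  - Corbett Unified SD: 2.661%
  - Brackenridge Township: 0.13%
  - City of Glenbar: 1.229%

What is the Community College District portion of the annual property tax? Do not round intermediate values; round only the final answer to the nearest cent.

Assessed value = $843,100 × 0.87 = $733,497
Community College District taxable value = $733,497 − $118,000 = $615,497
Community College District levy = $615,497 × 0.00233 = $1,434.10801

$1,434.11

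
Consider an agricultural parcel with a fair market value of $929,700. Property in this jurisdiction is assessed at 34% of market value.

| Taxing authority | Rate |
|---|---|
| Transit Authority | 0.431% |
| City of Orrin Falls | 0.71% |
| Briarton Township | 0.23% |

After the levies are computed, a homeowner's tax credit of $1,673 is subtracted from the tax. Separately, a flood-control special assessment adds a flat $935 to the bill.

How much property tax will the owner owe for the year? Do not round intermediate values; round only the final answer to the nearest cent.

Assessed value = $929,700 × 0.34 = $316,098
Transit Authority: $316,098 × 0.00431 = $1,362.38238
City of Orrin Falls: $316,098 × 0.0071 = $2,244.2958
Briarton Township: $316,098 × 0.0023 = $727.0254
Levies subtotal = $4,333.70358
After credit = $4,333.70358 − $1,673 = $2,660.70358
Total = $2,660.70358 + $935 = $3,595.70358

$3,595.70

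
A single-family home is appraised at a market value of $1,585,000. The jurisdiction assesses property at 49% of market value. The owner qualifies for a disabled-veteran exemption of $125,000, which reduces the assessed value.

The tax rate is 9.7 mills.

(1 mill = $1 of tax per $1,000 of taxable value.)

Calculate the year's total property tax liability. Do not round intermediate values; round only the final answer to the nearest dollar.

Assessed value = $1,585,000 × 0.49 = $776,650
Taxable value = $776,650 − $125,000 = $651,650
Tax = $651,650 × 0.0097 = $6,321.005

$6,321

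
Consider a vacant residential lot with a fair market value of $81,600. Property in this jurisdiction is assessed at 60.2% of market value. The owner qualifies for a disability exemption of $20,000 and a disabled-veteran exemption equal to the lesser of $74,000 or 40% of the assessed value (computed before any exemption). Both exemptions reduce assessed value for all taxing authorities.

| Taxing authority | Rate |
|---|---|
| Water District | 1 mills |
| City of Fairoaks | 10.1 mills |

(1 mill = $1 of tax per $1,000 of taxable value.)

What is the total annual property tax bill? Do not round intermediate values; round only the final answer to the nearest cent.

Assessed value = $81,600 × 0.602 = $49,123.2
Disabled-veteran exemption = min($74,000, 40% × $49,123.2) = min($74,000, $19,649.28) = $19,649.28 (percentage binds)
Taxable value = $49,123.2 − $20,000 − $19,649.28 = $9,473.92
Water District: $9,473.92 × 0.001 = $9.47392
City of Fairoaks: $9,473.92 × 0.0101 = $95.686592
Total = $105.160512

$105.16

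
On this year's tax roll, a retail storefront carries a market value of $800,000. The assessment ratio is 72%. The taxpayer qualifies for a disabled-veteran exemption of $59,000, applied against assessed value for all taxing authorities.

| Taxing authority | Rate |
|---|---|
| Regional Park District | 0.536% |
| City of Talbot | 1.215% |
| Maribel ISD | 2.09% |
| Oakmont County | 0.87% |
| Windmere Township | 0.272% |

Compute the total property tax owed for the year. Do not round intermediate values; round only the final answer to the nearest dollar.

$25,762

Assessed value = $800,000 × 0.72 = $576,000
Taxable value = $576,000 − $59,000 = $517,000
Regional Park District: $517,000 × 0.00536 = $2,771.12
City of Talbot: $517,000 × 0.01215 = $6,281.55
Maribel ISD: $517,000 × 0.0209 = $10,805.3
Oakmont County: $517,000 × 0.0087 = $4,497.9
Windmere Township: $517,000 × 0.00272 = $1,406.24
Total = $2,771.12 + $6,281.55 + $10,805.3 + $4,497.9 + $1,406.24 = $25,762.11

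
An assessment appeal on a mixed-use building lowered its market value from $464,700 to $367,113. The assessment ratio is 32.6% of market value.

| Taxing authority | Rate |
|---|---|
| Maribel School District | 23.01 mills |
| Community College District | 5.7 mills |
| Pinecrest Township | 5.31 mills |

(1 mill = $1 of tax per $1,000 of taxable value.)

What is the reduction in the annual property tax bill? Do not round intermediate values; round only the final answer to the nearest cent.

$1,082.29

Old assessed value = $464,700 × 0.326 = $151,492.2
New assessed value = $367,113 × 0.326 = $119,678.838
Combined rate = 0.02301 + 0.0057 + 0.00531 = 0.03402
Old tax = $151,492.2 × 0.03402 = $5,153.764644
New tax = $119,678.838 × 0.03402 = $4,071.47406876
Reduction = $5,153.764644 − $4,071.47406876 = $1,082.29057524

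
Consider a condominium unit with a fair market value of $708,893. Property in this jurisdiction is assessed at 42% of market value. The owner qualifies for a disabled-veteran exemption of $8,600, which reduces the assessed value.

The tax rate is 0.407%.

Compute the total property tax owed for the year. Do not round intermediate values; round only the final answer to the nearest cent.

Assessed value = $708,893 × 0.42 = $297,735.06
Taxable value = $297,735.06 − $8,600 = $289,135.06
Tax = $289,135.06 × 0.00407 = $1,176.7796942

$1,176.78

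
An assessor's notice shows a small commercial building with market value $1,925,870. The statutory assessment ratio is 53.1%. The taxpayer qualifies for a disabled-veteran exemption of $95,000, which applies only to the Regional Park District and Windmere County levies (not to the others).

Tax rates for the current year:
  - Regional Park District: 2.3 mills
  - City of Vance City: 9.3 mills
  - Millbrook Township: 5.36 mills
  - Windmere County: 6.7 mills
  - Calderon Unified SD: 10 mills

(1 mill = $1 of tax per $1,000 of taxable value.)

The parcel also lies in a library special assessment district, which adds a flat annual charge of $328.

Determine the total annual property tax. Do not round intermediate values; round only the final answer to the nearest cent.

$33,894.96

Assessed value = $1,925,870 × 0.531 = $1,022,636.97
Regional Park District: ($1,022,636.97 − $95,000) × 0.0023 = $927,636.97 × 0.0023 = $2,133.565031
City of Vance City: $1,022,636.97 × 0.0093 = $9,510.523821
Millbrook Township: $1,022,636.97 × 0.00536 = $5,481.3341592
Windmere County: ($1,022,636.97 − $95,000) × 0.0067 = $927,636.97 × 0.0067 = $6,215.167699
Calderon Unified SD: $1,022,636.97 × 0.01 = $10,226.3697
Levies subtotal = $33,566.9604102
Total = $33,566.9604102 + $328 = $33,894.9604102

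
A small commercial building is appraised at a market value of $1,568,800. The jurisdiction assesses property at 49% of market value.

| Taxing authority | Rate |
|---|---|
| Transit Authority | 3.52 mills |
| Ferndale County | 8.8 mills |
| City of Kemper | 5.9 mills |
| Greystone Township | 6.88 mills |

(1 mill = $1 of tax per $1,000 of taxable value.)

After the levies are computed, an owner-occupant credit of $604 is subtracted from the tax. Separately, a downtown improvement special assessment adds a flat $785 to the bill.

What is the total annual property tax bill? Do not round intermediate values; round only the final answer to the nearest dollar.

$19,476

Assessed value = $1,568,800 × 0.49 = $768,712
Transit Authority: $768,712 × 0.00352 = $2,705.86624
Ferndale County: $768,712 × 0.0088 = $6,764.6656
City of Kemper: $768,712 × 0.0059 = $4,535.4008
Greystone Township: $768,712 × 0.00688 = $5,288.73856
Levies subtotal = $19,294.6712
After credit = $19,294.6712 − $604 = $18,690.6712
Total = $18,690.6712 + $785 = $19,475.6712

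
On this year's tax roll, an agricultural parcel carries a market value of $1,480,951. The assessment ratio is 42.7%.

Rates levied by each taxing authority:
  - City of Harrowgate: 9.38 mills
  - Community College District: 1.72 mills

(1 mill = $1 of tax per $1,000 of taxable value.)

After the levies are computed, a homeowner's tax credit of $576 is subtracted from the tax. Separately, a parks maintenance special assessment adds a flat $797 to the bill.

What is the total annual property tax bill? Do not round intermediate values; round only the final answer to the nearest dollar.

Assessed value = $1,480,951 × 0.427 = $632,366.077
City of Harrowgate: $632,366.077 × 0.00938 = $5,931.59380226
Community College District: $632,366.077 × 0.00172 = $1,087.66965244
Levies subtotal = $7,019.2634547
After credit = $7,019.2634547 − $576 = $6,443.2634547
Total = $6,443.2634547 + $797 = $7,240.2634547

$7,240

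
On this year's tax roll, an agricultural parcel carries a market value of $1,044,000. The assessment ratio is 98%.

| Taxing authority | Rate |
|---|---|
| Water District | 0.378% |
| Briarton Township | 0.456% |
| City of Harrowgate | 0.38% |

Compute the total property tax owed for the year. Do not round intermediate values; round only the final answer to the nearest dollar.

Assessed value = $1,044,000 × 0.98 = $1,023,120
Water District: $1,023,120 × 0.00378 = $3,867.3936
Briarton Township: $1,023,120 × 0.00456 = $4,665.4272
City of Harrowgate: $1,023,120 × 0.0038 = $3,887.856
Total = $3,867.3936 + $4,665.4272 + $3,887.856 = $12,420.6768

$12,421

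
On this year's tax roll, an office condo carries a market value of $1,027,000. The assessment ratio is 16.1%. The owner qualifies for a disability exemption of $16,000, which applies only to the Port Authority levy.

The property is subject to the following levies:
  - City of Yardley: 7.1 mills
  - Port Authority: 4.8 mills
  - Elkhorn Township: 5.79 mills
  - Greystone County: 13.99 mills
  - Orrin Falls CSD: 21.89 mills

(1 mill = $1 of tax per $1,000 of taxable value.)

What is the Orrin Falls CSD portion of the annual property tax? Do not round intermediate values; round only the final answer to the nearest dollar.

$3,619

Assessed value = $1,027,000 × 0.161 = $165,347
Orrin Falls CSD taxable value = $165,347 (exemption does not apply)
Orrin Falls CSD levy = $165,347 × 0.02189 = $3,619.44583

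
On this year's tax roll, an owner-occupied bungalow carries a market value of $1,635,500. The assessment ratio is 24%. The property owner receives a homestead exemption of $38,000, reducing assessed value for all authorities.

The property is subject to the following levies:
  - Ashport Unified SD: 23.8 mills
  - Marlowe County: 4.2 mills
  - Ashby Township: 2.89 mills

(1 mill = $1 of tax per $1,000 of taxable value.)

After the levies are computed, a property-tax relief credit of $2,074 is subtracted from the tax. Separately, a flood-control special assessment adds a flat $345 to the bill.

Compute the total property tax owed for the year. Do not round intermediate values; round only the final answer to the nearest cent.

Assessed value = $1,635,500 × 0.24 = $392,520
Taxable value = $392,520 − $38,000 = $354,520
Ashport Unified SD: $354,520 × 0.0238 = $8,437.576
Marlowe County: $354,520 × 0.0042 = $1,488.984
Ashby Township: $354,520 × 0.00289 = $1,024.5628
Levies subtotal = $10,951.1228
After credit = $10,951.1228 − $2,074 = $8,877.1228
Total = $8,877.1228 + $345 = $9,222.1228

$9,222.12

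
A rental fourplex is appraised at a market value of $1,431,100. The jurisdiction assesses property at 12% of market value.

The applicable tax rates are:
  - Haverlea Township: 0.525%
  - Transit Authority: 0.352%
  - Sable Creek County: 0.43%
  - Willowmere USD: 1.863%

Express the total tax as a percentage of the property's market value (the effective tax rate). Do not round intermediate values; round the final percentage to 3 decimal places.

Assessed value = $1,431,100 × 0.12 = $171,732
Haverlea Township: $171,732 × 0.00525 = $901.593
Transit Authority: $171,732 × 0.00352 = $604.49664
Sable Creek County: $171,732 × 0.0043 = $738.4476
Willowmere USD: $171,732 × 0.01863 = $3,199.36716
Total tax = $5,443.9044
Effective rate = $5,443.9044 ÷ $1,431,100 = 0.380% of market value

0.380%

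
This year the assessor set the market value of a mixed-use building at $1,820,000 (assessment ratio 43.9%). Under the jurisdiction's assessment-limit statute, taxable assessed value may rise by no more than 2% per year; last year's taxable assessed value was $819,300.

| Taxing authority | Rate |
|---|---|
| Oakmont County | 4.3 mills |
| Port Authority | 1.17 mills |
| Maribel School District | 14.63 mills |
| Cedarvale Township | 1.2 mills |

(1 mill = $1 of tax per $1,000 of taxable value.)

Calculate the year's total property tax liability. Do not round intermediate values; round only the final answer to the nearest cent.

Uncapped assessed value = $1,820,000 × 0.439 = $798,980
Cap limit = $819,300 × 1.02 = $835,686
Taxable assessed value = min($798,980, $835,686) = $798,980 (cap does not bind)
Oakmont County: $798,980 × 0.0043 = $3,435.614
Port Authority: $798,980 × 0.00117 = $934.8066
Maribel School District: $798,980 × 0.01463 = $11,689.0774
Cedarvale Township: $798,980 × 0.0012 = $958.776
Total = $17,018.274

$17,018.27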